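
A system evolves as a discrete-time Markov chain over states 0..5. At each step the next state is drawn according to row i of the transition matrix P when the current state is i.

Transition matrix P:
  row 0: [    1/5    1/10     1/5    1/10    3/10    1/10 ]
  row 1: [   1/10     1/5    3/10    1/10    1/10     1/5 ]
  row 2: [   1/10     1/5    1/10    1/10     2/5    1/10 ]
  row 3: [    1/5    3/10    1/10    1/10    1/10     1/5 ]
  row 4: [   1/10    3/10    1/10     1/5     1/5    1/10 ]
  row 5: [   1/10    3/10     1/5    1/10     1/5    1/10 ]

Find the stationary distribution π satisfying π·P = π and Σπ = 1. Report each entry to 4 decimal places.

π = [0.1246, 0.2344, 0.1729, 0.1211, 0.2115, 0.1356]

Balance equations π_j = Σ_i π_i·P[i][j]:
  π_0 = 1/5·π_0 + 1/10·π_1 + 1/10·π_2 + 1/5·π_3 + 1/10·π_4 + 1/10·π_5
  π_1 = 1/10·π_0 + 1/5·π_1 + 1/5·π_2 + 3/10·π_3 + 3/10·π_4 + 3/10·π_5
  π_2 = 1/5·π_0 + 3/10·π_1 + 1/10·π_2 + 1/10·π_3 + 1/10·π_4 + 1/5·π_5
  π_3 = 1/10·π_0 + 1/10·π_1 + 1/10·π_2 + 1/10·π_3 + 1/5·π_4 + 1/10·π_5
  π_4 = 3/10·π_0 + 1/10·π_1 + 2/5·π_2 + 1/10·π_3 + 1/5·π_4 + 1/5·π_5
  normalize: π_0 + π_1 + π_2 + π_3 + π_4 + π_5 = 1
Solving the linear system gives exactly π = [14081/113035, 26491/113035, 19542/113035, 13694/113035, 4781/22607, 326/2405].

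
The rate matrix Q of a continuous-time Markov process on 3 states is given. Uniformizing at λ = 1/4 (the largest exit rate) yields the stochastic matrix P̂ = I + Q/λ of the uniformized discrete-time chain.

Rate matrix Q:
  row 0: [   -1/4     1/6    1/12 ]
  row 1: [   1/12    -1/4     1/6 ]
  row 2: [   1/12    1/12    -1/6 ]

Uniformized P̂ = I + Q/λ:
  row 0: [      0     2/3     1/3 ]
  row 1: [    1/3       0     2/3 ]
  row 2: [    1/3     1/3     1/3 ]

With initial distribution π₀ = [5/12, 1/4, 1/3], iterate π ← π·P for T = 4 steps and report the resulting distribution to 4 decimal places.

t=0: π = [0.4167, 0.2500, 0.3333]
t=1: π = [0.1944, 0.3889, 0.4167]
t=2: π = [0.2685, 0.2685, 0.4630]
t=3: π = [0.2438, 0.3333, 0.4228]
t=4: π = [0.2521, 0.3035, 0.4444]

π = [0.2521, 0.3035, 0.4444]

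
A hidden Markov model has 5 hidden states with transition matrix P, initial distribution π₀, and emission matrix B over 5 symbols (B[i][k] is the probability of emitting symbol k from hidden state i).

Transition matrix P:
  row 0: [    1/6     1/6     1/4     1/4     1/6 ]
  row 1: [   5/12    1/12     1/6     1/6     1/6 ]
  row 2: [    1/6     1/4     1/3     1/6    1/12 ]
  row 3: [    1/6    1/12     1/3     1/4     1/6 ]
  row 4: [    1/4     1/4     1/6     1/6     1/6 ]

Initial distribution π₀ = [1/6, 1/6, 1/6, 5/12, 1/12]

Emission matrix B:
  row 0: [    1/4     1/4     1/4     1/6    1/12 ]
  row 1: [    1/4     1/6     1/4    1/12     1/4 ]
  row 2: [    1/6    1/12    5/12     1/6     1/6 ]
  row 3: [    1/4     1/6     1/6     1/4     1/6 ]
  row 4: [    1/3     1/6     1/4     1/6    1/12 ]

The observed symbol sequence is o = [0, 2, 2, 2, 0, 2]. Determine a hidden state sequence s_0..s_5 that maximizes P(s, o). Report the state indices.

path = [3, 2, 2, 2, 2, 2]

t=0: δ = [4.167e-02, 4.167e-02, 2.778e-02, 1.042e-01, 2.778e-02]  (obs o_0=0)
t=1: δ = [4.340e-03, 2.170e-03, 1.447e-02, 4.340e-03, 4.340e-03]  ψ = [1, 3, 3, 3, 3]  (obs o_1=2)
t=2: δ = [6.028e-04, 9.042e-04, 2.009e-03, 4.019e-04, 3.014e-04]  ψ = [2, 2, 2, 2, 2]  (obs o_2=2)
t=3: δ = [9.419e-05, 1.256e-04, 2.791e-04, 5.582e-05, 4.186e-05]  ψ = [1, 2, 2, 2, 2]  (obs o_3=2)
t=4: δ = [1.308e-05, 1.744e-05, 1.550e-05, 1.163e-05, 7.752e-06]  ψ = [1, 2, 2, 2, 2]  (obs o_4=0)
t=5: δ = [1.817e-06, 9.690e-07, 2.153e-06, 5.451e-07, 7.268e-07]  ψ = [1, 2, 2, 0, 1]  (obs o_5=2)
backtrack: best end state = 2; path = [3, 2, 2, 2, 2, 2]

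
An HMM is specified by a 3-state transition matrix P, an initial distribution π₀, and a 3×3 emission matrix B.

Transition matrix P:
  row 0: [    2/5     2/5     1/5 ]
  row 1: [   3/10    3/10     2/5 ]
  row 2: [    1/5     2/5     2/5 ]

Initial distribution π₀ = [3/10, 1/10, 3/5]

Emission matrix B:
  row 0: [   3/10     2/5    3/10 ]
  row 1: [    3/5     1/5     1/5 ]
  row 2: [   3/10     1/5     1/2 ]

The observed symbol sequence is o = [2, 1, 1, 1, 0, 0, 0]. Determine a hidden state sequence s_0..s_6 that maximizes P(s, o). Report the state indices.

t=0: δ = [9.000e-02, 2.000e-02, 3.000e-01]  (obs o_0=2)
t=1: δ = [2.400e-02, 2.400e-02, 2.400e-02]  ψ = [2, 2, 2]  (obs o_1=1)
t=2: δ = [3.840e-03, 1.920e-03, 1.920e-03]  ψ = [0, 0, 1]  (obs o_2=1)
t=3: δ = [6.144e-04, 3.072e-04, 1.536e-04]  ψ = [0, 0, 0]  (obs o_3=1)
t=4: δ = [7.373e-05, 1.475e-04, 3.686e-05]  ψ = [0, 0, 0]  (obs o_4=0)
t=5: δ = [1.327e-05, 2.654e-05, 1.769e-05]  ψ = [1, 1, 1]  (obs o_5=0)
t=6: δ = [2.389e-06, 4.778e-06, 3.185e-06]  ψ = [1, 1, 1]  (obs o_6=0)
backtrack: best end state = 1; path = [2, 0, 0, 0, 1, 1, 1]

path = [2, 0, 0, 0, 1, 1, 1]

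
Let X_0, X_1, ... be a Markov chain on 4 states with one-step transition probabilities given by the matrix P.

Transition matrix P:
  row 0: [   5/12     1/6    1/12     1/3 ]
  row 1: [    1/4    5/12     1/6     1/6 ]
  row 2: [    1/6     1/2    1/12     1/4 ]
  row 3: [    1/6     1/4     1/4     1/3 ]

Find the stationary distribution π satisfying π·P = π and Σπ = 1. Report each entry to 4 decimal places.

π = [0.2578, 0.3206, 0.1546, 0.2670]

Balance equations π_j = Σ_i π_i·P[i][j]:
  π_0 = 5/12·π_0 + 1/4·π_1 + 1/6·π_2 + 1/6·π_3
  π_1 = 1/6·π_0 + 5/12·π_1 + 1/2·π_2 + 1/4·π_3
  π_2 = 1/12·π_0 + 1/6·π_1 + 1/12·π_2 + 1/4·π_3
  normalize: π_0 + π_1 + π_2 + π_3 = 1
Solving the linear system gives exactly π = [337/1307, 419/1307, 202/1307, 349/1307].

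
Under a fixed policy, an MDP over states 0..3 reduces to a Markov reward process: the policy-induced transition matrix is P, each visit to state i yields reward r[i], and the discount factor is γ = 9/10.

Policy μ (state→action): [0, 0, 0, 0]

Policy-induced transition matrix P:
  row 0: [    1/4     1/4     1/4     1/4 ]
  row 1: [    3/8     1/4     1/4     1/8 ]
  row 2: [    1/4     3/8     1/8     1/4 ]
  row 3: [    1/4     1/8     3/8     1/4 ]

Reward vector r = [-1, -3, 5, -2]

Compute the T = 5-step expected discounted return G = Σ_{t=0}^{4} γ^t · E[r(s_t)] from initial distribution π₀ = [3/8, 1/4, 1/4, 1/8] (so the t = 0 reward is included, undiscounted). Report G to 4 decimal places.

G = -0.9660

t=0: π = [0.3750, 0.2500, 0.2500, 0.1250], E[r] = -0.1250, γ^t·E[r] = -0.125000, running G = -0.125000
t=1: π = [0.2813, 0.2656, 0.2344, 0.2188], E[r] = -0.3438, γ^t·E[r] = -0.309375, running G = -0.434375
t=2: π = [0.2832, 0.2520, 0.2480, 0.2168], E[r] = -0.2324, γ^t·E[r] = -0.188262, running G = -0.622637
t=3: π = [0.2815, 0.2539, 0.2461, 0.2185], E[r] = -0.2498, γ^t·E[r] = -0.182072, running G = -0.804709
t=4: π = [0.2817, 0.2534, 0.2466, 0.2183], E[r] = -0.2458, γ^t·E[r] = -0.161302, running G = -0.966011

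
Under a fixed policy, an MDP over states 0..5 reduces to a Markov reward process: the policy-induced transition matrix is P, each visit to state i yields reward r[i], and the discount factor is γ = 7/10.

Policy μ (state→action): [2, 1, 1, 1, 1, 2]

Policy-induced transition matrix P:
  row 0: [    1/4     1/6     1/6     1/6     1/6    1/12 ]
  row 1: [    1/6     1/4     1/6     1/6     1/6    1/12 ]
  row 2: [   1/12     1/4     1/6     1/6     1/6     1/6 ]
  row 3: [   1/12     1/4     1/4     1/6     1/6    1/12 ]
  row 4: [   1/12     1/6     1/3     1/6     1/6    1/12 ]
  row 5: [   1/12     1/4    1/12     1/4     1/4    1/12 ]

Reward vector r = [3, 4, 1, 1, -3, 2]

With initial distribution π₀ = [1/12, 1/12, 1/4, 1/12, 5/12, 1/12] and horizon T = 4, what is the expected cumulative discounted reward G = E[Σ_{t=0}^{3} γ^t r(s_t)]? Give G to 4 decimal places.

G = 1.8021

t=0: π = [0.0833, 0.0833, 0.2500, 0.0833, 0.4167, 0.0833], E[r] = -0.1667, γ^t·E[r] = -0.166667, running G = -0.166667
t=1: π = [0.1042, 0.2083, 0.2361, 0.1736, 0.1736, 0.1042], E[r] = 1.2431, γ^t·E[r] = 0.870139, running G = 0.703472
t=2: π = [0.1181, 0.2269, 0.2014, 0.1753, 0.1753, 0.1030], E[r] = 1.3183, γ^t·E[r] = 0.645961, running G = 1.349433
t=3: π = [0.1219, 0.2255, 0.2019, 0.1753, 0.1753, 0.1001], E[r] = 1.3196, γ^t·E[r] = 0.452619, running G = 1.802052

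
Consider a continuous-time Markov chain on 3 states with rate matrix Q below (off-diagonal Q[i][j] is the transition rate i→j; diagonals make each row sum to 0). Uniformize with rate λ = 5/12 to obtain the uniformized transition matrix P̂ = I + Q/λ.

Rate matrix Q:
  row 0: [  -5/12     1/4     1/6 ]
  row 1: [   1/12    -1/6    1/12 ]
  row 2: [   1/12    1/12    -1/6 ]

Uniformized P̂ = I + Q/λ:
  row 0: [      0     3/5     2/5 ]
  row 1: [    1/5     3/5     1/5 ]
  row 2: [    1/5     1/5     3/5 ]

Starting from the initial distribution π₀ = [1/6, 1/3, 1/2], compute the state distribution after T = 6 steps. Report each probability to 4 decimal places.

π = [0.1667, 0.4440, 0.3893]

t=0: π = [0.1667, 0.3333, 0.5000]
t=1: π = [0.1667, 0.4000, 0.4333]
t=2: π = [0.1667, 0.4267, 0.4067]
t=3: π = [0.1667, 0.4373, 0.3960]
t=4: π = [0.1667, 0.4416, 0.3917]
t=5: π = [0.1667, 0.4433, 0.3900]
t=6: π = [0.1667, 0.4440, 0.3893]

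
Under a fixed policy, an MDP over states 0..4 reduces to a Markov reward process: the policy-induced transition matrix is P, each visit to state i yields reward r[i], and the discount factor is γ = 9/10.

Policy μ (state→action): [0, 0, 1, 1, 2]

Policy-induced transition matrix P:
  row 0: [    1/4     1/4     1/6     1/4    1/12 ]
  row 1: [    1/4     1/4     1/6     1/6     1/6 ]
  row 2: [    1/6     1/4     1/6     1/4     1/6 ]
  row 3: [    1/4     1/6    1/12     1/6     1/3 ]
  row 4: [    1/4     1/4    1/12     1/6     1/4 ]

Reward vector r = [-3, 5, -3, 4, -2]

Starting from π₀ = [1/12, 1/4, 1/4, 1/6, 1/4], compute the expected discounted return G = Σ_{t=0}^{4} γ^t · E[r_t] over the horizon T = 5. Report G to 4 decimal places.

G = 1.8108

t=0: π = [0.0833, 0.2500, 0.2500, 0.1667, 0.2500], E[r] = 0.4167, γ^t·E[r] = 0.416667, running G = 0.416667
t=1: π = [0.2292, 0.2361, 0.1319, 0.1944, 0.2083], E[r] = 0.4583, γ^t·E[r] = 0.412500, running G = 0.829167
t=2: π = [0.2390, 0.2338, 0.1331, 0.1968, 0.1973], E[r] = 0.4450, γ^t·E[r] = 0.360469, running G = 1.189635
t=3: π = [0.2389, 0.2336, 0.1338, 0.1977, 0.1960], E[r] = 0.4485, γ^t·E[r] = 0.326988, running G = 1.516624
t=4: π = [0.2388, 0.2335, 0.1339, 0.1977, 0.1960], E[r] = 0.4483, γ^t·E[r] = 0.294160, running G = 1.810784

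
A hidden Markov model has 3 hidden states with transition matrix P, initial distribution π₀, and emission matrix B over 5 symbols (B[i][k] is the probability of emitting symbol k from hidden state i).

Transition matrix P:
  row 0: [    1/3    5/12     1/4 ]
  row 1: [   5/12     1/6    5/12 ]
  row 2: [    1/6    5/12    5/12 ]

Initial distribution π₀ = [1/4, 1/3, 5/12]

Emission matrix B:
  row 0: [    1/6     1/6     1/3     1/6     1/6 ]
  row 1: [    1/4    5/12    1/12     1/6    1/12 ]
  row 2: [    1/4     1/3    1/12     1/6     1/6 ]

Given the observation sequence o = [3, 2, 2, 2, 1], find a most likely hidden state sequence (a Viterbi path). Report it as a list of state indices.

t=0: δ = [4.167e-02, 5.556e-02, 6.944e-02]  (obs o_0=3)
t=1: δ = [7.716e-03, 2.411e-03, 2.411e-03]  ψ = [1, 2, 2]  (obs o_1=2)
t=2: δ = [8.573e-04, 2.679e-04, 1.608e-04]  ψ = [0, 0, 0]  (obs o_2=2)
t=3: δ = [9.526e-05, 2.977e-05, 1.786e-05]  ψ = [0, 0, 0]  (obs o_3=2)
t=4: δ = [5.292e-06, 1.654e-05, 7.938e-06]  ψ = [0, 0, 0]  (obs o_4=1)
backtrack: best end state = 1; path = [1, 0, 0, 0, 1]

path = [1, 0, 0, 0, 1]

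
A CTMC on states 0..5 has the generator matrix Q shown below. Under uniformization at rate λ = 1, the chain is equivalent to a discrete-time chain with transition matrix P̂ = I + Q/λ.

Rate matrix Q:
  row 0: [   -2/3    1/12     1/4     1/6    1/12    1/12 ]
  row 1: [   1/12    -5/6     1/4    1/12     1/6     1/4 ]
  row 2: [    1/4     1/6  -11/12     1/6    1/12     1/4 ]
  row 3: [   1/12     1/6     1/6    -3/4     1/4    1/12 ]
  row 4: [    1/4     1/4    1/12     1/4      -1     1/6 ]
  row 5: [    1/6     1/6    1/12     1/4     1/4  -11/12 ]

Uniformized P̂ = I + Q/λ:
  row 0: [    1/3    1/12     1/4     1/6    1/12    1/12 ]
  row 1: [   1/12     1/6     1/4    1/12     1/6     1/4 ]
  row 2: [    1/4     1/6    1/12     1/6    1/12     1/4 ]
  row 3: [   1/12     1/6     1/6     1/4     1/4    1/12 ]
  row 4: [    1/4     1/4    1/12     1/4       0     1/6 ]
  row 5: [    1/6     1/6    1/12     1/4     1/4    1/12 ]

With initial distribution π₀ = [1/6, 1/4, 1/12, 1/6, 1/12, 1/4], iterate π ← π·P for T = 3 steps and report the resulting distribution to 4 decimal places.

π = [0.1934, 0.1620, 0.1597, 0.1932, 0.1434, 0.1483]

t=0: π = [0.1667, 0.2500, 0.0833, 0.1667, 0.0833, 0.2500]
t=1: π = [0.1736, 0.1597, 0.1667, 0.1875, 0.1667, 0.1458]
t=2: π = [0.1944, 0.1661, 0.1545, 0.1950, 0.1383, 0.1516]
t=3: π = [0.1934, 0.1620, 0.1597, 0.1932, 0.1434, 0.1483]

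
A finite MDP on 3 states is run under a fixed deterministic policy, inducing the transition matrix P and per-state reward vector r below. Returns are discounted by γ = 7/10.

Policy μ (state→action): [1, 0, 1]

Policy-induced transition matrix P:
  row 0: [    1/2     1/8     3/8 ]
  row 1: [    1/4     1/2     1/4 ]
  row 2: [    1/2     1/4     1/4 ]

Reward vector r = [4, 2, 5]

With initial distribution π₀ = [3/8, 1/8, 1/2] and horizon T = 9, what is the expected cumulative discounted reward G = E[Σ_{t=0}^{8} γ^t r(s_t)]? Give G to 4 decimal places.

t=0: π = [0.3750, 0.1250, 0.5000], E[r] = 4.2500, γ^t·E[r] = 4.250000, running G = 4.250000
t=1: π = [0.4688, 0.2344, 0.2969], E[r] = 3.8281, γ^t·E[r] = 2.679688, running G = 6.929688
t=2: π = [0.4414, 0.2500, 0.3086], E[r] = 3.8086, γ^t·E[r] = 1.866211, running G = 8.795898
t=3: π = [0.4375, 0.2573, 0.3052], E[r] = 3.7905, γ^t·E[r] = 1.300151, running G = 10.096049
t=4: π = [0.4357, 0.2596, 0.3047], E[r] = 3.7854, γ^t·E[r] = 0.908875, running G = 11.004924
t=5: π = [0.4351, 0.2605, 0.3045], E[r] = 3.7836, γ^t·E[r] = 0.635902, running G = 11.640826
t=6: π = [0.4349, 0.2607, 0.3044], E[r] = 3.7829, γ^t·E[r] = 0.445058, running G = 12.085884
t=7: π = [0.4348, 0.2608, 0.3044], E[r] = 3.7827, γ^t·E[r] = 0.311523, running G = 12.397407
t=8: π = [0.4348, 0.2609, 0.3044], E[r] = 3.7826, γ^t·E[r] = 0.218062, running G = 12.615469

G = 12.6155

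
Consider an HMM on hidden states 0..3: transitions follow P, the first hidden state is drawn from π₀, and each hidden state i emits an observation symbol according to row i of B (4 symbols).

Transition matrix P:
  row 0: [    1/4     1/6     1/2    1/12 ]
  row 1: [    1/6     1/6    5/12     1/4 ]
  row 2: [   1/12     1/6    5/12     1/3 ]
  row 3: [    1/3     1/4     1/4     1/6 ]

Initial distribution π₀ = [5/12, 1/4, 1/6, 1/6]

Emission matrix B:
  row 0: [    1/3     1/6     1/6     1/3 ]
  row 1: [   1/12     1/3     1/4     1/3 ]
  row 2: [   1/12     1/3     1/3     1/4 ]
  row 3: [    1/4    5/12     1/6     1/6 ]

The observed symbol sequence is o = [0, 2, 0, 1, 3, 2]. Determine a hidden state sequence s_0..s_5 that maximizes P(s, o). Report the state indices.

t=0: δ = [1.389e-01, 2.083e-02, 1.389e-02, 4.167e-02]  (obs o_0=0)
t=1: δ = [5.787e-03, 5.787e-03, 2.315e-02, 1.929e-03]  ψ = [0, 0, 0, 0]  (obs o_1=2)
t=2: δ = [6.430e-04, 3.215e-04, 8.038e-04, 1.929e-03]  ψ = [2, 2, 2, 2]  (obs o_2=0)
t=3: δ = [1.072e-04, 1.608e-04, 1.608e-04, 1.340e-04]  ψ = [3, 3, 3, 3]  (obs o_3=1)
t=4: δ = [1.488e-05, 1.116e-05, 1.674e-05, 8.931e-06]  ψ = [3, 3, 1, 2]  (obs o_4=3)
t=5: δ = [6.202e-07, 6.977e-07, 2.481e-06, 9.303e-07]  ψ = [0, 2, 0, 2]  (obs o_5=2)
backtrack: best end state = 2; path = [0, 2, 3, 3, 0, 2]

path = [0, 2, 3, 3, 0, 2]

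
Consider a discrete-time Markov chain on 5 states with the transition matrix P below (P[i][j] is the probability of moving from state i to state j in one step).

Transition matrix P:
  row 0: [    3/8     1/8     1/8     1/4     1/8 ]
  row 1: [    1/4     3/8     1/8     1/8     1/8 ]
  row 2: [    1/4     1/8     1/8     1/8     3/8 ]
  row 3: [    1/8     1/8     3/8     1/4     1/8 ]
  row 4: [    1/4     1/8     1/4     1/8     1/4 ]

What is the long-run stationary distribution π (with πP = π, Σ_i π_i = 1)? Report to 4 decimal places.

Balance equations π_j = Σ_i π_i·P[i][j]:
  π_0 = 3/8·π_0 + 1/4·π_1 + 1/4·π_2 + 1/8·π_3 + 1/4·π_4
  π_1 = 1/8·π_0 + 3/8·π_1 + 1/8·π_2 + 1/8·π_3 + 1/8·π_4
  π_2 = 1/8·π_0 + 1/8·π_1 + 1/8·π_2 + 3/8·π_3 + 1/4·π_4
  π_3 = 1/4·π_0 + 1/8·π_1 + 1/8·π_2 + 1/4·π_3 + 1/8·π_4
  normalize: π_0 + π_1 + π_2 + π_3 + π_4 = 1
Solving the linear system gives exactly π = [13/50, 1/6, 263/1350, 9/50, 134/675].

π = [0.2600, 0.1667, 0.1948, 0.1800, 0.1985]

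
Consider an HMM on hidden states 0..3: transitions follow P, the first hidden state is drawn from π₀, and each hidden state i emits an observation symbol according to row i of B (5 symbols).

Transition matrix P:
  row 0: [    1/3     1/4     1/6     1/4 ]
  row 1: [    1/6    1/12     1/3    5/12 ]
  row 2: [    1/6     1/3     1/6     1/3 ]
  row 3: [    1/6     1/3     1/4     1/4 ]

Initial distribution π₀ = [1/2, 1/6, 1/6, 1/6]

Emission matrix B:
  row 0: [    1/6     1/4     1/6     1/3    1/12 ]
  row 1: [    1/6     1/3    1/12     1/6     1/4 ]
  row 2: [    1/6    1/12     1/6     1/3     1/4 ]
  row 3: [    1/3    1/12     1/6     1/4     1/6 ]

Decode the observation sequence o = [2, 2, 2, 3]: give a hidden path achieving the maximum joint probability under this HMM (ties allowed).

t=0: δ = [8.333e-02, 1.389e-02, 2.778e-02, 2.778e-02]  (obs o_0=2)
t=1: δ = [4.630e-03, 1.736e-03, 2.315e-03, 3.472e-03]  ψ = [0, 0, 0, 0]  (obs o_1=2)
t=2: δ = [2.572e-04, 9.645e-05, 1.447e-04, 1.929e-04]  ψ = [0, 0, 3, 0]  (obs o_2=2)
t=3: δ = [2.858e-05, 1.072e-05, 1.608e-05, 1.608e-05]  ψ = [0, 0, 3, 0]  (obs o_3=3)
backtrack: best end state = 0; path = [0, 0, 0, 0]

path = [0, 0, 0, 0]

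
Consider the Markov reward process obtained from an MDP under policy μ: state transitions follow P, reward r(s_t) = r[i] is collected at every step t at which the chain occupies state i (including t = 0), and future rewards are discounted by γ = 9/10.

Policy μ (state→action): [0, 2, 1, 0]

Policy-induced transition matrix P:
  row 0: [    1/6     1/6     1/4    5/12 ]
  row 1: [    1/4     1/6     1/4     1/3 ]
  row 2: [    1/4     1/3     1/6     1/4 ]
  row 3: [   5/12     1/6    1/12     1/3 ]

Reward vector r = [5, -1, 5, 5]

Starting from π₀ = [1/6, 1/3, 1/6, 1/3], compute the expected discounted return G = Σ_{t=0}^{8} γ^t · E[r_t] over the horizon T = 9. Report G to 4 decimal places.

t=0: π = [0.1667, 0.3333, 0.1667, 0.3333], E[r] = 3.0000, γ^t·E[r] = 3.000000, running G = 3.000000
t=1: π = [0.2917, 0.1944, 0.1806, 0.3333], E[r] = 3.8333, γ^t·E[r] = 3.450000, running G = 6.450000
t=2: π = [0.2813, 0.1968, 0.1794, 0.3426], E[r] = 3.8194, γ^t·E[r] = 3.093750, running G = 9.543750
t=3: π = [0.2837, 0.1966, 0.1780, 0.3418], E[r] = 3.8206, γ^t·E[r] = 2.785219, running G = 12.328969
t=4: π = [0.2833, 0.1963, 0.1782, 0.3421], E[r] = 3.8220, γ^t·E[r] = 2.507646, running G = 14.836615
t=5: π = [0.2834, 0.1964, 0.1781, 0.3421], E[r] = 3.8218, γ^t·E[r] = 2.256734, running G = 17.093349
t=6: π = [0.2834, 0.1964, 0.1781, 0.3421], E[r] = 3.8219, γ^t·E[r] = 2.031100, running G = 19.124450
t=7: π = [0.2834, 0.1964, 0.1781, 0.3421], E[r] = 3.8219, γ^t·E[r] = 1.827984, running G = 20.952433
t=8: π = [0.2834, 0.1964, 0.1781, 0.3421], E[r] = 3.8219, γ^t·E[r] = 1.645187, running G = 22.597620

G = 22.5976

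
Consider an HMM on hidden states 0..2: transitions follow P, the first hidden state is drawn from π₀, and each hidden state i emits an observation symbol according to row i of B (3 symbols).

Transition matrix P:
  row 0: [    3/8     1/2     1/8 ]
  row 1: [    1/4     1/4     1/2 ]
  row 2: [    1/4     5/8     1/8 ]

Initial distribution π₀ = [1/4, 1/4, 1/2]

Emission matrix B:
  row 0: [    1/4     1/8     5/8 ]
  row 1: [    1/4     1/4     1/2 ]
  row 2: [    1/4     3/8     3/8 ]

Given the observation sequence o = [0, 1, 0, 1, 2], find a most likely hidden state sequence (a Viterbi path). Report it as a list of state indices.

t=0: δ = [6.250e-02, 6.250e-02, 1.250e-01]  (obs o_0=0)
t=1: δ = [3.906e-03, 1.953e-02, 1.172e-02]  ψ = [2, 2, 1]  (obs o_1=1)
t=2: δ = [1.221e-03, 1.831e-03, 2.441e-03]  ψ = [1, 2, 1]  (obs o_2=0)
t=3: δ = [7.629e-05, 3.815e-04, 3.433e-04]  ψ = [2, 2, 1]  (obs o_3=1)
t=4: δ = [5.960e-05, 1.073e-04, 7.153e-05]  ψ = [1, 2, 1]  (obs o_4=2)
backtrack: best end state = 1; path = [1, 2, 1, 2, 1]

path = [1, 2, 1, 2, 1]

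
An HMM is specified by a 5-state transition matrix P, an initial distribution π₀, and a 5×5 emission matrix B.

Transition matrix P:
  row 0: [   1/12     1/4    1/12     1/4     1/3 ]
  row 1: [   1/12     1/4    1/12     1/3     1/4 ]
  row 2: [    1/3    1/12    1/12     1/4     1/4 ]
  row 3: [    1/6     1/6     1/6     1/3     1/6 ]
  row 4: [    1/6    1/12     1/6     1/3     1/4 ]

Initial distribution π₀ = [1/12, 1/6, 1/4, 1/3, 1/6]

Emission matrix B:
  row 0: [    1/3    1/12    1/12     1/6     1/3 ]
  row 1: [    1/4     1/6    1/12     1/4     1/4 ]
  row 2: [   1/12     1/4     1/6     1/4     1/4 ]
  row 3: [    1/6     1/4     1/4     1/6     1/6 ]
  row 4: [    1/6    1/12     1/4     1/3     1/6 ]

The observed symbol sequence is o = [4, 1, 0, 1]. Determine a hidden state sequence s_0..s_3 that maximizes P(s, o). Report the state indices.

t=0: δ = [2.778e-02, 4.167e-02, 6.250e-02, 5.556e-02, 2.778e-02]  (obs o_0=4)
t=1: δ = [1.736e-03, 1.736e-03, 2.315e-03, 4.630e-03, 1.302e-03]  ψ = [2, 1, 3, 3, 2]  (obs o_1=1)
t=2: δ = [2.572e-04, 1.929e-04, 6.430e-05, 2.572e-04, 1.286e-04]  ψ = [2, 3, 3, 3, 3]  (obs o_2=0)
t=3: δ = [3.572e-06, 1.072e-05, 1.072e-05, 2.143e-05, 7.144e-06]  ψ = [3, 0, 3, 3, 0]  (obs o_3=1)
backtrack: best end state = 3; path = [3, 3, 3, 3]

path = [3, 3, 3, 3]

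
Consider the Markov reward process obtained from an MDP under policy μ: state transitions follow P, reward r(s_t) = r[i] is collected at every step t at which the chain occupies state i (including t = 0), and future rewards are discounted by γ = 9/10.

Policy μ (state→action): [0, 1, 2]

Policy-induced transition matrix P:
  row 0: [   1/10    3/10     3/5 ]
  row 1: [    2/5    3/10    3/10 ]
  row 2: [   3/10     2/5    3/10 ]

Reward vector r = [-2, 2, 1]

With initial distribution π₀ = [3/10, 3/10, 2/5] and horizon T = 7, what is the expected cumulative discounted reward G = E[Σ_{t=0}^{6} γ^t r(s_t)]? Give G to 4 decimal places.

G = 2.5446

t=0: π = [0.3000, 0.3000, 0.4000], E[r] = 0.4000, γ^t·E[r] = 0.400000, running G = 0.400000
t=1: π = [0.2700, 0.3400, 0.3900], E[r] = 0.5300, γ^t·E[r] = 0.477000, running G = 0.877000
t=2: π = [0.2800, 0.3390, 0.3810], E[r] = 0.4990, γ^t·E[r] = 0.404190, running G = 1.281190
t=3: π = [0.2779, 0.3381, 0.3840], E[r] = 0.5044, γ^t·E[r] = 0.367708, running G = 1.648898
t=4: π = [0.2782, 0.3384, 0.3834], E[r] = 0.5037, γ^t·E[r] = 0.330484, running G = 1.979382
t=5: π = [0.2782, 0.3383, 0.3835], E[r] = 0.5038, γ^t·E[r] = 0.297462, running G = 2.276844
t=6: π = [0.2782, 0.3383, 0.3835], E[r] = 0.5038, γ^t·E[r] = 0.267720, running G = 2.544564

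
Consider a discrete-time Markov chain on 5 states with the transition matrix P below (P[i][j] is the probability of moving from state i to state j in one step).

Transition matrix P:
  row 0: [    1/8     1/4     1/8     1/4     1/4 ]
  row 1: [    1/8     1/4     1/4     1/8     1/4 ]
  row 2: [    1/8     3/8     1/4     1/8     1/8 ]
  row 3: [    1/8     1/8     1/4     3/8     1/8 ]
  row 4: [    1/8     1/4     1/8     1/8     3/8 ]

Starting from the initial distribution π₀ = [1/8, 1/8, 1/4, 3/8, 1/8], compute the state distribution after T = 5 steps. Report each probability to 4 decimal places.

t=0: π = [0.1250, 0.1250, 0.2500, 0.3750, 0.1250]
t=1: π = [0.1250, 0.2344, 0.2188, 0.2344, 0.1875]
t=2: π = [0.1250, 0.2480, 0.2109, 0.1992, 0.2168]
t=3: π = [0.1250, 0.2515, 0.2073, 0.1904, 0.2258]
t=4: π = [0.1250, 0.2521, 0.2061, 0.1882, 0.2285]
t=5: π = [0.1250, 0.2522, 0.2058, 0.1877, 0.2293]

π = [0.1250, 0.2522, 0.2058, 0.1877, 0.2293]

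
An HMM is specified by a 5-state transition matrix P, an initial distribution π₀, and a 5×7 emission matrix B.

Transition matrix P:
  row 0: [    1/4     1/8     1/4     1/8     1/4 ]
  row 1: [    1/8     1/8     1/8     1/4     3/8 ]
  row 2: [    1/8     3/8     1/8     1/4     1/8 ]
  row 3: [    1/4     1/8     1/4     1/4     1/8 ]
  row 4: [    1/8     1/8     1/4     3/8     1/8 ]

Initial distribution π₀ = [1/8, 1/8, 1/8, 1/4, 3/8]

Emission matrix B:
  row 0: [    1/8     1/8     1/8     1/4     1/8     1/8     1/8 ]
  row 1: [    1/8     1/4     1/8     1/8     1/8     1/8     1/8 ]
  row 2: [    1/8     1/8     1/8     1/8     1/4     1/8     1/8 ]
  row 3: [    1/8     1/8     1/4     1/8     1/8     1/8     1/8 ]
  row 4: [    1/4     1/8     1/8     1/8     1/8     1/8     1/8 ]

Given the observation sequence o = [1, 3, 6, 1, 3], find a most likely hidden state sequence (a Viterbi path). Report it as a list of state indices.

t=0: δ = [1.562e-02, 3.125e-02, 1.562e-02, 3.125e-02, 4.688e-02]  (obs o_0=1)
t=1: δ = [1.953e-03, 7.324e-04, 1.465e-03, 2.197e-03, 1.465e-03]  ψ = [3, 2, 4, 4, 1]  (obs o_1=3)
t=2: δ = [6.866e-05, 6.866e-05, 6.866e-05, 6.866e-05, 6.104e-05]  ψ = [3, 2, 3, 3, 0]  (obs o_2=6)
t=3: δ = [2.146e-06, 6.437e-06, 2.146e-06, 2.861e-06, 3.219e-06]  ψ = [0, 2, 0, 4, 1]  (obs o_3=1)
t=4: δ = [2.012e-07, 1.006e-07, 1.006e-07, 2.012e-07, 3.017e-07]  ψ = [1, 1, 1, 1, 1]  (obs o_4=3)
backtrack: best end state = 4; path = [4, 3, 2, 1, 4]

path = [4, 3, 2, 1, 4]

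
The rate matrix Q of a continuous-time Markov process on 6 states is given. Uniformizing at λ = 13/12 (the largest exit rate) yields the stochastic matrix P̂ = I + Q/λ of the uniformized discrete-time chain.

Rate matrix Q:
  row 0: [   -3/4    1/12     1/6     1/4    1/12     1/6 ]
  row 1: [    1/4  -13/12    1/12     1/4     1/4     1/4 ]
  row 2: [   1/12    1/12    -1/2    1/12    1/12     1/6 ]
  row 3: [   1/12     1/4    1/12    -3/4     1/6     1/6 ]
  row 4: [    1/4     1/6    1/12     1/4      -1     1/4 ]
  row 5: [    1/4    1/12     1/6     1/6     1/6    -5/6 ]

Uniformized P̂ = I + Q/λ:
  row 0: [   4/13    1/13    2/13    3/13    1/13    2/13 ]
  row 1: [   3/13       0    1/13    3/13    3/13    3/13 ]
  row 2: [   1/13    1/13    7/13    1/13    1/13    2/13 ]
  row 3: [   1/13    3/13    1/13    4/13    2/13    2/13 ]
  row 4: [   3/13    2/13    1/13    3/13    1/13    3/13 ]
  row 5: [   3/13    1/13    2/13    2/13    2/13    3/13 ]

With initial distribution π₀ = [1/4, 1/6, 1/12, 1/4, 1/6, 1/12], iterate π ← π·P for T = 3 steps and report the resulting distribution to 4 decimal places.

t=0: π = [0.2500, 0.1667, 0.0833, 0.2500, 0.1667, 0.0833]
t=1: π = [0.1987, 0.1154, 0.1410, 0.2308, 0.1282, 0.1859]
t=2: π = [0.1889, 0.1134, 0.1716, 0.2125, 0.1267, 0.1869]
t=3: π = [0.1862, 0.1106, 0.1850, 0.2063, 0.1251, 0.1867]

π = [0.1862, 0.1106, 0.1850, 0.2063, 0.1251, 0.1867]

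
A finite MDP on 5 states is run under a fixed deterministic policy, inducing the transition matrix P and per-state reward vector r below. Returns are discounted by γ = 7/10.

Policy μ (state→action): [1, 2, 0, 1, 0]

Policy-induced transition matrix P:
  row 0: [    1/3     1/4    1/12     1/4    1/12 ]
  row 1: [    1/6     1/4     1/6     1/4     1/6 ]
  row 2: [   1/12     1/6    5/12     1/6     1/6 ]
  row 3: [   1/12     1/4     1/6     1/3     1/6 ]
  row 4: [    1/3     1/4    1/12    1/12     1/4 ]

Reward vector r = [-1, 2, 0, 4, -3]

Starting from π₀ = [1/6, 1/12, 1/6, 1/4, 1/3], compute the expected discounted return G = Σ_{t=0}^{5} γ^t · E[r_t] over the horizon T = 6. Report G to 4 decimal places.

t=0: π = [0.1667, 0.0833, 0.1667, 0.2500, 0.3333], E[r] = 0.0000, γ^t·E[r] = 0.000000, running G = 0.000000
t=1: π = [0.2153, 0.2361, 0.1667, 0.2014, 0.1806], E[r] = 0.5208, γ^t·E[r] = 0.364583, running G = 0.364583
t=2: π = [0.2020, 0.2361, 0.1753, 0.2228, 0.1638], E[r] = 0.6701, γ^t·E[r] = 0.328368, running G = 0.692951
t=3: π = [0.1944, 0.2354, 0.1800, 0.2267, 0.1635], E[r] = 0.6925, γ^t·E[r] = 0.237533, running G = 0.930484
t=4: π = [0.1924, 0.2350, 0.1818, 0.2266, 0.1641], E[r] = 0.6919, γ^t·E[r] = 0.166116, running G = 1.096600
t=5: π = [0.1920, 0.2348, 0.1824, 0.2264, 0.1643], E[r] = 0.6903, γ^t·E[r] = 0.116014, running G = 1.212614

G = 1.2126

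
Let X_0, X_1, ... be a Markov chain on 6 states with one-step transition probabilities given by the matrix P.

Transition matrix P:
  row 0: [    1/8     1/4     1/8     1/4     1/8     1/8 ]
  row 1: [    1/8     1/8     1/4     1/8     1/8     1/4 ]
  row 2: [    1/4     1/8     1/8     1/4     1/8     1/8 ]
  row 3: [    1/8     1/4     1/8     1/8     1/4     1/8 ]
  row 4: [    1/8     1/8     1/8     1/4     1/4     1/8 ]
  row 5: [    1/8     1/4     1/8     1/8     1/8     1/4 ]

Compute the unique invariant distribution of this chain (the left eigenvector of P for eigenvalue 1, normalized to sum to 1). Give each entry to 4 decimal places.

π = [0.1435, 0.1870, 0.1484, 0.1826, 0.1689, 0.1696]

Balance equations π_j = Σ_i π_i·P[i][j]:
  π_0 = 1/8·π_0 + 1/8·π_1 + 1/4·π_2 + 1/8·π_3 + 1/8·π_4 + 1/8·π_5
  π_1 = 1/4·π_0 + 1/8·π_1 + 1/8·π_2 + 1/4·π_3 + 1/8·π_4 + 1/4·π_5
  π_2 = 1/8·π_0 + 1/4·π_1 + 1/8·π_2 + 1/8·π_3 + 1/8·π_4 + 1/8·π_5
  π_3 = 1/4·π_0 + 1/8·π_1 + 1/4·π_2 + 1/8·π_3 + 1/4·π_4 + 1/8·π_5
  π_4 = 1/8·π_0 + 1/8·π_1 + 1/8·π_2 + 1/4·π_3 + 1/4·π_4 + 1/8·π_5
  normalize: π_0 + π_1 + π_2 + π_3 + π_4 + π_5 = 1
Solving the linear system gives exactly π = [4612/32129, 6007/32129, 4767/32129, 5867/32129, 5428/32129, 5448/32129].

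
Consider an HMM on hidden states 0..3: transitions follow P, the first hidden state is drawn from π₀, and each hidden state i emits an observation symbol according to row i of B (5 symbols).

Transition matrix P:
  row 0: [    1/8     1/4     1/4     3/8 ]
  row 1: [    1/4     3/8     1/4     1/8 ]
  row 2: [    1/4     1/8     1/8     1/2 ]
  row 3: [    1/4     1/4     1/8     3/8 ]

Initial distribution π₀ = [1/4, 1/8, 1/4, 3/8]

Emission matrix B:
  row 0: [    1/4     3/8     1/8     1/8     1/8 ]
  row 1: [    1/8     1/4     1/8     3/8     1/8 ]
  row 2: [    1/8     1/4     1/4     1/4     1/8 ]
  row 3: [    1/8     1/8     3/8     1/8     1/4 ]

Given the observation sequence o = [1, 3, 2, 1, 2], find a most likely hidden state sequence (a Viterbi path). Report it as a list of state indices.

path = [0, 2, 3, 0, 3]

t=0: δ = [9.375e-02, 3.125e-02, 6.250e-02, 4.688e-02]  (obs o_0=1)
t=1: δ = [1.953e-03, 8.789e-03, 5.859e-03, 4.395e-03]  ψ = [2, 0, 0, 0]  (obs o_1=3)
t=2: δ = [2.747e-04, 4.120e-04, 5.493e-04, 1.099e-03]  ψ = [1, 1, 1, 2]  (obs o_2=2)
t=3: δ = [1.030e-04, 6.866e-05, 3.433e-05, 5.150e-05]  ψ = [3, 3, 3, 3]  (obs o_3=1)
t=4: δ = [2.146e-06, 3.219e-06, 6.437e-06, 1.448e-05]  ψ = [1, 0, 0, 0]  (obs o_4=2)
backtrack: best end state = 3; path = [0, 2, 3, 0, 3]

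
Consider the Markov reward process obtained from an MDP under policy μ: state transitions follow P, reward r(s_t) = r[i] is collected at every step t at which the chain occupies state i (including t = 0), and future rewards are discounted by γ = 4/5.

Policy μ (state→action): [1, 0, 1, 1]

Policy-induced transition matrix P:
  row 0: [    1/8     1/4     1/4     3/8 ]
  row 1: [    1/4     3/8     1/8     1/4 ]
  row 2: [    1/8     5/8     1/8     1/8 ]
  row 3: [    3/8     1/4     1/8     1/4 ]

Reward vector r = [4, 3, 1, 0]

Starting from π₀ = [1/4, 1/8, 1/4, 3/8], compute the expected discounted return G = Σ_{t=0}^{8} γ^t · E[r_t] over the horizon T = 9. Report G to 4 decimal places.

G = 8.7883

t=0: π = [0.2500, 0.1250, 0.2500, 0.3750], E[r] = 1.6250, γ^t·E[r] = 1.625000, running G = 1.625000
t=1: π = [0.2344, 0.3594, 0.1563, 0.2500], E[r] = 2.1719, γ^t·E[r] = 1.737500, running G = 3.362500
t=2: π = [0.2324, 0.3535, 0.1543, 0.2598], E[r] = 2.1445, γ^t·E[r] = 1.372500, running G = 4.735000
t=3: π = [0.2341, 0.3521, 0.1541, 0.2598], E[r] = 2.1467, γ^t·E[r] = 1.099125, running G = 5.834125
t=4: π = [0.2339, 0.3518, 0.1543, 0.2600], E[r] = 2.1454, γ^t·E[r] = 0.878750, running G = 6.712875
t=5: π = [0.2340, 0.3518, 0.1542, 0.2600], E[r] = 2.1456, γ^t·E[r] = 0.703073, running G = 7.415948
t=6: π = [0.2340, 0.3518, 0.1542, 0.2600], E[r] = 2.1456, γ^t·E[r] = 0.562450, running G = 7.978397
t=7: π = [0.2340, 0.3518, 0.1542, 0.2600], E[r] = 2.1456, γ^t·E[r] = 0.449961, running G = 8.428358
t=8: π = [0.2340, 0.3518, 0.1542, 0.2600], E[r] = 2.1456, γ^t·E[r] = 0.359969, running G = 8.788327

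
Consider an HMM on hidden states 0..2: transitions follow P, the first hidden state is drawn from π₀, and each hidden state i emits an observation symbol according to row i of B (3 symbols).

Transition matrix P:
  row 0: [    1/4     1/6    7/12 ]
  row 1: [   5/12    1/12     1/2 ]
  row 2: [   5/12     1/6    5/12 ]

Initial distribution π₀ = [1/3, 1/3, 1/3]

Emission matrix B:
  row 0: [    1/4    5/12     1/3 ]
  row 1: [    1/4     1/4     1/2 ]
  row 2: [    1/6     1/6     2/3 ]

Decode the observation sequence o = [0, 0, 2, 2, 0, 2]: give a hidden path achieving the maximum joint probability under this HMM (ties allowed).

t=0: δ = [8.333e-02, 8.333e-02, 5.556e-02]  (obs o_0=0)
t=1: δ = [8.681e-03, 3.472e-03, 8.102e-03]  ψ = [1, 0, 0]  (obs o_1=0)
t=2: δ = [1.125e-03, 7.234e-04, 3.376e-03]  ψ = [2, 0, 0]  (obs o_2=2)
t=3: δ = [4.689e-04, 2.813e-04, 9.377e-04]  ψ = [2, 2, 2]  (obs o_3=2)
t=4: δ = [9.768e-05, 3.907e-05, 6.512e-05]  ψ = [2, 2, 2]  (obs o_4=0)
t=5: δ = [9.044e-06, 8.140e-06, 3.799e-05]  ψ = [2, 0, 0]  (obs o_5=2)
backtrack: best end state = 2; path = [1, 0, 2, 2, 0, 2]

path = [1, 0, 2, 2, 0, 2]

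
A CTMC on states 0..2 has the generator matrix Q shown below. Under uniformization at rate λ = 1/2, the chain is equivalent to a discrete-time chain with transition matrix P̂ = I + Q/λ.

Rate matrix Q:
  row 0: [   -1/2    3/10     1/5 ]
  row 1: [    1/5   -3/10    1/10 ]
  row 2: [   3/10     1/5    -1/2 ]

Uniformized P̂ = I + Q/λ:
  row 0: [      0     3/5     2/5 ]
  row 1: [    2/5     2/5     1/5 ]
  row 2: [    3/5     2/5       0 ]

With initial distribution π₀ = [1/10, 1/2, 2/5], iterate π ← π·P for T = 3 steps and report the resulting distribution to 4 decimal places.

t=0: π = [0.1000, 0.5000, 0.4000]
t=1: π = [0.4400, 0.4200, 0.1400]
t=2: π = [0.2520, 0.4880, 0.2600]
t=3: π = [0.3512, 0.4504, 0.1984]

π = [0.3512, 0.4504, 0.1984]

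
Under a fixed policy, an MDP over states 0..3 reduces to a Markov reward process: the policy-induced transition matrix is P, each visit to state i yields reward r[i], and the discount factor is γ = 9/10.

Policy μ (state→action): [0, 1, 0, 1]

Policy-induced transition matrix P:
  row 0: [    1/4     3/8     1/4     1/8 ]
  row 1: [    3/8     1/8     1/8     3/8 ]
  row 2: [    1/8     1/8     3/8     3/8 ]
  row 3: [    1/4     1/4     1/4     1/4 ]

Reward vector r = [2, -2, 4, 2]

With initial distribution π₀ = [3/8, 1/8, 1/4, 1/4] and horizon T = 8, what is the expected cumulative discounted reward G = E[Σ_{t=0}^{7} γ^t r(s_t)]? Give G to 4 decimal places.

G = 9.5527

t=0: π = [0.3750, 0.1250, 0.2500, 0.2500], E[r] = 2.0000, γ^t·E[r] = 2.000000, running G = 2.000000
t=1: π = [0.2344, 0.2500, 0.2656, 0.2500], E[r] = 1.5313, γ^t·E[r] = 1.378125, running G = 3.378125
t=2: π = [0.2480, 0.2148, 0.2520, 0.2852], E[r] = 1.6445, γ^t·E[r] = 1.332070, running G = 4.710195
t=3: π = [0.2454, 0.2227, 0.2546, 0.2773], E[r] = 1.6187, γ^t·E[r] = 1.179998, running G = 5.890193
t=4: π = [0.2460, 0.2210, 0.2540, 0.2790], E[r] = 1.6240, γ^t·E[r] = 1.065482, running G = 6.955675
t=5: π = [0.2459, 0.2214, 0.2541, 0.2786], E[r] = 1.6227, γ^t·E[r] = 0.958217, running G = 7.913892
t=6: π = [0.2459, 0.2213, 0.2541, 0.2787], E[r] = 1.6230, γ^t·E[r] = 0.862528, running G = 8.776420
t=7: π = [0.2459, 0.2213, 0.2541, 0.2787], E[r] = 1.6229, γ^t·E[r] = 0.776248, running G = 9.552667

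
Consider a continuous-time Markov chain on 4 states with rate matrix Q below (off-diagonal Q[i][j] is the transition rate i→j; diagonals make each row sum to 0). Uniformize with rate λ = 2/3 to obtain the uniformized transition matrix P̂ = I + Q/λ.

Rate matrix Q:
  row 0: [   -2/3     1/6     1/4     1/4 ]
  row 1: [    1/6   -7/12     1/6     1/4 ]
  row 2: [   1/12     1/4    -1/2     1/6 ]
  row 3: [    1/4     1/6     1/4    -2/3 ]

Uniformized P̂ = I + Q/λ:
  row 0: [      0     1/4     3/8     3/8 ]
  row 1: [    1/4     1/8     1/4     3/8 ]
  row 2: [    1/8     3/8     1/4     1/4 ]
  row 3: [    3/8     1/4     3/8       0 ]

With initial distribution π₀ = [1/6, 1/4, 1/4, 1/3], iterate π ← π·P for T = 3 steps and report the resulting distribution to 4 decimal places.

t=0: π = [0.1667, 0.2500, 0.2500, 0.3333]
t=1: π = [0.2188, 0.2500, 0.3125, 0.2188]
t=2: π = [0.1836, 0.2578, 0.3047, 0.2539]
t=3: π = [0.1978, 0.2559, 0.3047, 0.2417]

π = [0.1978, 0.2559, 0.3047, 0.2417]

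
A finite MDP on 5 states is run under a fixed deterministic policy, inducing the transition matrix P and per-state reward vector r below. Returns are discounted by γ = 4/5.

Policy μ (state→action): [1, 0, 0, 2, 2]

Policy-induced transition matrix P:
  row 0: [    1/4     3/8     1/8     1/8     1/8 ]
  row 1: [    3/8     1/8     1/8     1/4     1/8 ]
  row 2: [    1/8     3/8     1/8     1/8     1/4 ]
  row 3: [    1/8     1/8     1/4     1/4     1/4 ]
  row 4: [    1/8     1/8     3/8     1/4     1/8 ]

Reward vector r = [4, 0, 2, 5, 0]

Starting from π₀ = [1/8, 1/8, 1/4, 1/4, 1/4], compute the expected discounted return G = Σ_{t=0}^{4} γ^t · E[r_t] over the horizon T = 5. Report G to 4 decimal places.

t=0: π = [0.1250, 0.1250, 0.2500, 0.2500, 0.2500], E[r] = 2.2500, γ^t·E[r] = 2.250000, running G = 2.250000
t=1: π = [0.1719, 0.2188, 0.2188, 0.2031, 0.1875], E[r] = 2.1406, γ^t·E[r] = 1.712500, running G = 3.962500
t=2: π = [0.2012, 0.2227, 0.1973, 0.2012, 0.1777], E[r] = 2.2051, γ^t·E[r] = 1.411250, running G = 5.373750
t=3: π = [0.2058, 0.2246, 0.1946, 0.2002, 0.1748], E[r] = 2.2134, γ^t·E[r] = 1.133250, running G = 6.507000
t=4: π = [0.2069, 0.2251, 0.1937, 0.2000, 0.1743], E[r] = 2.2147, γ^t·E[r] = 0.907150, running G = 7.414150

G = 7.4142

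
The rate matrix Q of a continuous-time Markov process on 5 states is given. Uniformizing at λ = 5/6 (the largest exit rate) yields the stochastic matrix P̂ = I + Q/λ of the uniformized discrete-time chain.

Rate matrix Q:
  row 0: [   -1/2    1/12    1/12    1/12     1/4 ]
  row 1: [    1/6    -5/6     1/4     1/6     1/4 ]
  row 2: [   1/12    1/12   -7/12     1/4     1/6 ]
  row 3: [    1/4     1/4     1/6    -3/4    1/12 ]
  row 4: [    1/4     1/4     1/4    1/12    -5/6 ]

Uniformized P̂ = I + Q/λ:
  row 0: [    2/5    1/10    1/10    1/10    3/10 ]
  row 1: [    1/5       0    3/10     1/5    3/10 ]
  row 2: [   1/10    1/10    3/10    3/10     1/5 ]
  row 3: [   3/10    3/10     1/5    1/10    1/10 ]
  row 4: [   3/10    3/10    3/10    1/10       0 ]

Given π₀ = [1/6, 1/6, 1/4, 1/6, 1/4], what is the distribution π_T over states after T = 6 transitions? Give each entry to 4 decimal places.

π = [0.2648, 0.1544, 0.2309, 0.1617, 0.1882]

t=0: π = [0.1667, 0.1667, 0.2500, 0.1667, 0.2500]
t=1: π = [0.2500, 0.1667, 0.2500, 0.1667, 0.1667]
t=2: π = [0.2583, 0.1500, 0.2333, 0.1667, 0.1917]
t=3: π = [0.2642, 0.1567, 0.2317, 0.1617, 0.1858]
t=4: π = [0.2644, 0.1538, 0.2310, 0.1620, 0.1888]
t=5: π = [0.2649, 0.1548, 0.2309, 0.1616, 0.1879]
t=6: π = [0.2648, 0.1544, 0.2309, 0.1617, 0.1882]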